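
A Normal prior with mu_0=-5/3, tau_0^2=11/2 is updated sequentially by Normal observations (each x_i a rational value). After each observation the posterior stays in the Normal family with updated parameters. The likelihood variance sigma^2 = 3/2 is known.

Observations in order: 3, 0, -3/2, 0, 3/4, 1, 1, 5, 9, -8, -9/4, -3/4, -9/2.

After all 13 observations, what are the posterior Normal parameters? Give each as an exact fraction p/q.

obs 1: x=3 → posterior Normal(2, 33/28)
obs 2: x=0 → posterior Normal(28/25, 33/50)
obs 3: x=-3/2 → posterior Normal(23/72, 11/24)
obs 4: x=0 → posterior Normal(23/94, 33/94)
obs 5: x=3/4 → posterior Normal(79/232, 33/116)
obs 6: x=1 → posterior Normal(41/92, 11/46)
obs 7: x=1 → posterior Normal(167/320, 33/160)
obs 8: x=5 → posterior Normal(387/364, 33/182)
obs 9: x=9 → posterior Normal(261/136, 11/68)
obs 10: x=-8 → posterior Normal(431/452, 33/226)
obs 11: x=-9/4 → posterior Normal(83/124, 33/248)
obs 12: x=-3/4 → posterior Normal(299/540, 11/90)
obs 13: x=-9/2 → posterior Normal(101/584, 33/292)

mu_0=101/584, tau_0^2=33/292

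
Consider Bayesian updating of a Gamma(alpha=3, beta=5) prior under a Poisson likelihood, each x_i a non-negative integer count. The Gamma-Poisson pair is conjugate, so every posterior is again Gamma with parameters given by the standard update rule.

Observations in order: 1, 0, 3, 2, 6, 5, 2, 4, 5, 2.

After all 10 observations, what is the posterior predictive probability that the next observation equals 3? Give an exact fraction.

obs 1: x=1 → posterior Gamma(4, 6)
obs 2: x=0 → posterior Gamma(4, 7)
obs 3: x=3 → posterior Gamma(7, 8)
obs 4: x=2 → posterior Gamma(9, 9)
obs 5: x=6 → posterior Gamma(15, 10)
obs 6: x=5 → posterior Gamma(20, 11)
obs 7: x=2 → posterior Gamma(22, 12)
obs 8: x=4 → posterior Gamma(26, 13)
obs 9: x=5 → posterior Gamma(31, 14)
obs 10: x=2 → posterior Gamma(33, 15)

4235661054042388921952806413173675537109375/22300745198530623141535718272648361505980416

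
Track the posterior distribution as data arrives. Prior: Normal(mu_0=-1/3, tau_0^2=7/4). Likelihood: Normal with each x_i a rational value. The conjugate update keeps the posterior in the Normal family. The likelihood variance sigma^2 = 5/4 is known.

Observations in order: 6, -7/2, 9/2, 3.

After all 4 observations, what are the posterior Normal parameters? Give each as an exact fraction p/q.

obs 1: x=6 → posterior Normal(121/36, 35/48)
obs 2: x=-7/2 → posterior Normal(5/6, 35/76)
obs 3: x=9/2 → posterior Normal(71/39, 35/104)
obs 4: x=3 → posterior Normal(205/99, 35/132)

mu_0=205/99, tau_0^2=35/132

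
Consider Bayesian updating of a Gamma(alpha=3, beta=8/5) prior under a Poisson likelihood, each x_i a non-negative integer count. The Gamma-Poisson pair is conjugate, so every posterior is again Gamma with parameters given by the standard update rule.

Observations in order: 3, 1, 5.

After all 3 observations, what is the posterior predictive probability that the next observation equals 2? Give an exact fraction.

obs 1: x=3 → posterior Gamma(6, 13/5)
obs 2: x=1 → posterior Gamma(7, 18/5)
obs 3: x=5 → posterior Gamma(12, 23/5)

21366758821219812975/91029559914971267072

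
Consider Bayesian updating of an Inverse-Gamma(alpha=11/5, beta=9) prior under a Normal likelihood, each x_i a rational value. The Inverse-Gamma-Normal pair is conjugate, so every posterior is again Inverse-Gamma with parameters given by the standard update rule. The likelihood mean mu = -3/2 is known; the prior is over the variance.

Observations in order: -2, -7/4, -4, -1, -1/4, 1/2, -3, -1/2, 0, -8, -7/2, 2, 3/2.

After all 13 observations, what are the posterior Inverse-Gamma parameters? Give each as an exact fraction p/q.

obs 1: x=-2 → posterior Inverse-Gamma(27/10, 73/8)
obs 2: x=-7/4 → posterior Inverse-Gamma(16/5, 293/32)
obs 3: x=-4 → posterior Inverse-Gamma(37/10, 393/32)
obs 4: x=-1 → posterior Inverse-Gamma(21/5, 397/32)
obs 5: x=-1/4 → posterior Inverse-Gamma(47/10, 211/16)
obs 6: x=1/2 → posterior Inverse-Gamma(26/5, 243/16)
obs 7: x=-3 → posterior Inverse-Gamma(57/10, 261/16)
obs 8: x=-1/2 → posterior Inverse-Gamma(31/5, 269/16)
obs 9: x=0 → posterior Inverse-Gamma(67/10, 287/16)
obs 10: x=-8 → posterior Inverse-Gamma(36/5, 625/16)
obs 11: x=-7/2 → posterior Inverse-Gamma(77/10, 657/16)
obs 12: x=2 → posterior Inverse-Gamma(41/5, 755/16)
obs 13: x=3/2 → posterior Inverse-Gamma(87/10, 827/16)

alpha=87/10, beta=827/16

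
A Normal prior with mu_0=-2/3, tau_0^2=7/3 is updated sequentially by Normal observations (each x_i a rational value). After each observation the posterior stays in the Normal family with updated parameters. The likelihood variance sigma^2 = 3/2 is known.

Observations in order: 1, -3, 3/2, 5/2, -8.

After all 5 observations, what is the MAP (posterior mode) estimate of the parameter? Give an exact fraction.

-90/79

obs 1: x=1 → posterior Normal(8/23, 21/23)
obs 2: x=-3 → posterior Normal(-34/37, 21/37)
obs 3: x=3/2 → posterior Normal(-13/51, 7/17)
obs 4: x=5/2 → posterior Normal(22/65, 21/65)
obs 5: x=-8 → posterior Normal(-90/79, 21/79)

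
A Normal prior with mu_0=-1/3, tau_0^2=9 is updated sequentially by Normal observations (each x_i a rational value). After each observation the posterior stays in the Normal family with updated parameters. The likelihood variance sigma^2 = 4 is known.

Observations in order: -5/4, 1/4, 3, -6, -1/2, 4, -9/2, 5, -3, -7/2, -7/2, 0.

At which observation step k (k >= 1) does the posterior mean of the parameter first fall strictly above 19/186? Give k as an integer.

k = 3

obs 1: x=-5/4 → posterior Normal(-151/156, 36/13)
obs 2: x=1/4 → posterior Normal(-31/66, 18/11)
obs 3: x=3 → posterior Normal(50/93, 36/31)
obs 4: x=-6 → posterior Normal(-14/15, 9/10)
obs 5: x=-1/2 → posterior Normal(-251/294, 36/49)
obs 6: x=4 → posterior Normal(-35/348, 18/29)
obs 7: x=-9/2 → posterior Normal(-139/201, 36/67)
obs 8: x=5 → posterior Normal(-1/57, 9/19)
obs 9: x=-3 → posterior Normal(-1/3, 36/85)
obs 10: x=-7/2 → posterior Normal(-359/564, 18/47)
obs 11: x=-7/2 → posterior Normal(-274/309, 36/103)
obs 12: x=0 → posterior Normal(-137/168, 9/28)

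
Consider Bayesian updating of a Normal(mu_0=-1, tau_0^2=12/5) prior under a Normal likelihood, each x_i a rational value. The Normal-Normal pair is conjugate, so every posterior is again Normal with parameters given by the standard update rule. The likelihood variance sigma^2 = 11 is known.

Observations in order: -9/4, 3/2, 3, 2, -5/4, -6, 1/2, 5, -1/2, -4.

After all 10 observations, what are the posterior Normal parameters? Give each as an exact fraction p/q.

mu_0=-79/175, tau_0^2=132/175

obs 1: x=-9/4 → posterior Normal(-82/67, 132/67)
obs 2: x=3/2 → posterior Normal(-64/79, 132/79)
obs 3: x=3 → posterior Normal(-4/13, 132/91)
obs 4: x=2 → posterior Normal(-4/103, 132/103)
obs 5: x=-5/4 → posterior Normal(-19/115, 132/115)
obs 6: x=-6 → posterior Normal(-91/127, 132/127)
obs 7: x=1/2 → posterior Normal(-85/139, 132/139)
obs 8: x=5 → posterior Normal(-25/151, 132/151)
obs 9: x=-1/2 → posterior Normal(-31/163, 132/163)
obs 10: x=-4 → posterior Normal(-79/175, 132/175)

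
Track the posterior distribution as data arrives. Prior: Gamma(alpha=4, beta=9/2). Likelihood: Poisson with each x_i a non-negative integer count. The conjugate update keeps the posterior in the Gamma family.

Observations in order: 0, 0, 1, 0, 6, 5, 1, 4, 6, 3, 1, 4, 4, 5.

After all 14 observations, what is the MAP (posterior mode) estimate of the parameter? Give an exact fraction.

obs 1: x=0 → posterior Gamma(4, 11/2)
obs 2: x=0 → posterior Gamma(4, 13/2)
obs 3: x=1 → posterior Gamma(5, 15/2)
obs 4: x=0 → posterior Gamma(5, 17/2)
obs 5: x=6 → posterior Gamma(11, 19/2)
obs 6: x=5 → posterior Gamma(16, 21/2)
obs 7: x=1 → posterior Gamma(17, 23/2)
obs 8: x=4 → posterior Gamma(21, 25/2)
obs 9: x=6 → posterior Gamma(27, 27/2)
obs 10: x=3 → posterior Gamma(30, 29/2)
obs 11: x=1 → posterior Gamma(31, 31/2)
obs 12: x=4 → posterior Gamma(35, 33/2)
obs 13: x=4 → posterior Gamma(39, 35/2)
obs 14: x=5 → posterior Gamma(44, 37/2)

86/37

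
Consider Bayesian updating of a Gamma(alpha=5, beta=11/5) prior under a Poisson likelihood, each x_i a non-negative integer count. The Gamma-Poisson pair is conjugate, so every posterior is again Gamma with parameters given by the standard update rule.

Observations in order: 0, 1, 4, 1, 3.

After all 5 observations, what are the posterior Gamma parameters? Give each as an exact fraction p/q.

obs 1: x=0 → posterior Gamma(5, 16/5)
obs 2: x=1 → posterior Gamma(6, 21/5)
obs 3: x=4 → posterior Gamma(10, 26/5)
obs 4: x=1 → posterior Gamma(11, 31/5)
obs 5: x=3 → posterior Gamma(14, 36/5)

alpha=14, beta=36/5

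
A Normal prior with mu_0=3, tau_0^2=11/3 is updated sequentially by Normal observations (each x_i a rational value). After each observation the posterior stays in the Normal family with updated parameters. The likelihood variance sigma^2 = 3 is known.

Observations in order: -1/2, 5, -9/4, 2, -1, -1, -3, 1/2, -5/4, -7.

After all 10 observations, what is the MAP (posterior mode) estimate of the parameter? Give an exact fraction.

-19/34

obs 1: x=-1/2 → posterior Normal(43/40, 33/20)
obs 2: x=5 → posterior Normal(153/62, 33/31)
obs 3: x=-9/4 → posterior Normal(69/56, 11/14)
obs 4: x=2 → posterior Normal(295/212, 33/53)
obs 5: x=-1 → posterior Normal(251/256, 33/64)
obs 6: x=-1 → posterior Normal(69/100, 11/25)
obs 7: x=-3 → posterior Normal(75/344, 33/86)
obs 8: x=1/2 → posterior Normal(1/4, 33/97)
obs 9: x=-5/4 → posterior Normal(7/72, 11/36)
obs 10: x=-7 → posterior Normal(-19/34, 33/119)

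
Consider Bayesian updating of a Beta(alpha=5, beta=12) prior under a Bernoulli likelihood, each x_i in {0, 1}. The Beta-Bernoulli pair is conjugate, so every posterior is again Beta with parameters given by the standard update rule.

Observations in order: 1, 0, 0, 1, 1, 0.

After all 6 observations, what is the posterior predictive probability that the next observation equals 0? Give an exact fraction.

obs 1: x=1 → posterior Beta(6, 12)
obs 2: x=0 → posterior Beta(6, 13)
obs 3: x=0 → posterior Beta(6, 14)
obs 4: x=1 → posterior Beta(7, 14)
obs 5: x=1 → posterior Beta(8, 14)
obs 6: x=0 → posterior Beta(8, 15)

15/23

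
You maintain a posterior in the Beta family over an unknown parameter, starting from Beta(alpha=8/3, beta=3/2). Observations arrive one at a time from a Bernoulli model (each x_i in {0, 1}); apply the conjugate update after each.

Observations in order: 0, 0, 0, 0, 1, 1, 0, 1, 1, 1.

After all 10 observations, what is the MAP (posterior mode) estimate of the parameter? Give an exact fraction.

obs 1: x=0 → posterior Beta(8/3, 5/2)
obs 2: x=0 → posterior Beta(8/3, 7/2)
obs 3: x=0 → posterior Beta(8/3, 9/2)
obs 4: x=0 → posterior Beta(8/3, 11/2)
obs 5: x=1 → posterior Beta(11/3, 11/2)
obs 6: x=1 → posterior Beta(14/3, 11/2)
obs 7: x=0 → posterior Beta(14/3, 13/2)
obs 8: x=1 → posterior Beta(17/3, 13/2)
obs 9: x=1 → posterior Beta(20/3, 13/2)
obs 10: x=1 → posterior Beta(23/3, 13/2)

40/73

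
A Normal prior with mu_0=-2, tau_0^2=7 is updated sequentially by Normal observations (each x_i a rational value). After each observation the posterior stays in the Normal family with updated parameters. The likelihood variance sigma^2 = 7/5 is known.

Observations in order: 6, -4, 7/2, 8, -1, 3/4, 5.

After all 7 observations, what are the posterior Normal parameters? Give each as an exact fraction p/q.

mu_0=119/48, tau_0^2=7/36

obs 1: x=6 → posterior Normal(14/3, 7/6)
obs 2: x=-4 → posterior Normal(8/11, 7/11)
obs 3: x=7/2 → posterior Normal(51/32, 7/16)
obs 4: x=8 → posterior Normal(131/42, 1/3)
obs 5: x=-1 → posterior Normal(121/52, 7/26)
obs 6: x=3/4 → posterior Normal(257/124, 7/31)
obs 7: x=5 → posterior Normal(119/48, 7/36)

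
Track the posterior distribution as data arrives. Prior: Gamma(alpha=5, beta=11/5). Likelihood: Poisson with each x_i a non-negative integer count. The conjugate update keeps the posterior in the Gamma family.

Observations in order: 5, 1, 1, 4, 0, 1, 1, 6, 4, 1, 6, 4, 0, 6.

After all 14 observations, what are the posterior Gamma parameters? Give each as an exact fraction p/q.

obs 1: x=5 → posterior Gamma(10, 16/5)
obs 2: x=1 → posterior Gamma(11, 21/5)
obs 3: x=1 → posterior Gamma(12, 26/5)
obs 4: x=4 → posterior Gamma(16, 31/5)
obs 5: x=0 → posterior Gamma(16, 36/5)
obs 6: x=1 → posterior Gamma(17, 41/5)
obs 7: x=1 → posterior Gamma(18, 46/5)
obs 8: x=6 → posterior Gamma(24, 51/5)
obs 9: x=4 → posterior Gamma(28, 56/5)
obs 10: x=1 → posterior Gamma(29, 61/5)
obs 11: x=6 → posterior Gamma(35, 66/5)
obs 12: x=4 → posterior Gamma(39, 71/5)
obs 13: x=0 → posterior Gamma(39, 76/5)
obs 14: x=6 → posterior Gamma(45, 81/5)

alpha=45, beta=81/5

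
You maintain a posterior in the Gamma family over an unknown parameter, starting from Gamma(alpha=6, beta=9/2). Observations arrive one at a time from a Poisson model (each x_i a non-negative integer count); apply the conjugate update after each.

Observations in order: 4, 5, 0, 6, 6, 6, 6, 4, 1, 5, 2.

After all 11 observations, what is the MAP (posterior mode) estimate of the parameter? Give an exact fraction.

100/31

obs 1: x=4 → posterior Gamma(10, 11/2)
obs 2: x=5 → posterior Gamma(15, 13/2)
obs 3: x=0 → posterior Gamma(15, 15/2)
obs 4: x=6 → posterior Gamma(21, 17/2)
obs 5: x=6 → posterior Gamma(27, 19/2)
obs 6: x=6 → posterior Gamma(33, 21/2)
obs 7: x=6 → posterior Gamma(39, 23/2)
obs 8: x=4 → posterior Gamma(43, 25/2)
obs 9: x=1 → posterior Gamma(44, 27/2)
obs 10: x=5 → posterior Gamma(49, 29/2)
obs 11: x=2 → posterior Gamma(51, 31/2)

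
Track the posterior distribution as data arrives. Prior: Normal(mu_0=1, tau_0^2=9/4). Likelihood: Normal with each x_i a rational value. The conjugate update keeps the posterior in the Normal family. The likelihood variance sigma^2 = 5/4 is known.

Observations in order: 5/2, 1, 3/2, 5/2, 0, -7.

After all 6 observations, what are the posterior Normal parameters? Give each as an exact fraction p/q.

mu_0=19/118, tau_0^2=45/236

obs 1: x=5/2 → posterior Normal(55/28, 45/56)
obs 2: x=1 → posterior Normal(73/46, 45/92)
obs 3: x=3/2 → posterior Normal(25/16, 45/128)
obs 4: x=5/2 → posterior Normal(145/82, 45/164)
obs 5: x=0 → posterior Normal(29/20, 9/40)
obs 6: x=-7 → posterior Normal(19/118, 45/236)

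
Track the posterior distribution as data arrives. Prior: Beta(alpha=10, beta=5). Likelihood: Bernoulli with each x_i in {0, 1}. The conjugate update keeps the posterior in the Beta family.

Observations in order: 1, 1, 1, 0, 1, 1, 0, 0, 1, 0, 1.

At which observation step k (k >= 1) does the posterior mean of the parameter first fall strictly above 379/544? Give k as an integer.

k = 2

obs 1: x=1 → posterior Beta(11, 5)
obs 2: x=1 → posterior Beta(12, 5)
obs 3: x=1 → posterior Beta(13, 5)
obs 4: x=0 → posterior Beta(13, 6)
obs 5: x=1 → posterior Beta(14, 6)
obs 6: x=1 → posterior Beta(15, 6)
obs 7: x=0 → posterior Beta(15, 7)
obs 8: x=0 → posterior Beta(15, 8)
obs 9: x=1 → posterior Beta(16, 8)
obs 10: x=0 → posterior Beta(16, 9)
obs 11: x=1 → posterior Beta(17, 9)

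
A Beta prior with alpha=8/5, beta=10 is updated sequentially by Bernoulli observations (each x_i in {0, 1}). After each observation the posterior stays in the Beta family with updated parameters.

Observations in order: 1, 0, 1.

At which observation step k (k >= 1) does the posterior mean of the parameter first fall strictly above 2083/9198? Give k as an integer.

obs 1: x=1 → posterior Beta(13/5, 10)
obs 2: x=0 → posterior Beta(13/5, 11)
obs 3: x=1 → posterior Beta(18/5, 11)

k = 3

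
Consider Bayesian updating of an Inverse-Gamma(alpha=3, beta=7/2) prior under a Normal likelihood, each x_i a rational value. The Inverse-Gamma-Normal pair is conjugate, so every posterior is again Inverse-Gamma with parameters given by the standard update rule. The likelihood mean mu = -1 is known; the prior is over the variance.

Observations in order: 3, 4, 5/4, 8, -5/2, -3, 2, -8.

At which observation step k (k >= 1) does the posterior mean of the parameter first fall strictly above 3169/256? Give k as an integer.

k = 4

obs 1: x=3 → posterior Inverse-Gamma(7/2, 23/2)
obs 2: x=4 → posterior Inverse-Gamma(4, 24)
obs 3: x=5/4 → posterior Inverse-Gamma(9/2, 849/32)
obs 4: x=8 → posterior Inverse-Gamma(5, 2145/32)
obs 5: x=-5/2 → posterior Inverse-Gamma(11/2, 2181/32)
obs 6: x=-3 → posterior Inverse-Gamma(6, 2245/32)
obs 7: x=2 → posterior Inverse-Gamma(13/2, 2389/32)
obs 8: x=-8 → posterior Inverse-Gamma(7, 3173/32)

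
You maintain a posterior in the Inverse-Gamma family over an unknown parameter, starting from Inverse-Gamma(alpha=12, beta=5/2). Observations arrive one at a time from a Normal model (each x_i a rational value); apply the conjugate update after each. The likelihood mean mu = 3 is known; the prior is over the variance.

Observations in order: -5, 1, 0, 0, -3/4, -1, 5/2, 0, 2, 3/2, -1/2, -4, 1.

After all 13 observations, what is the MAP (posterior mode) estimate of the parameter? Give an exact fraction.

3181/624

obs 1: x=-5 → posterior Inverse-Gamma(25/2, 69/2)
obs 2: x=1 → posterior Inverse-Gamma(13, 73/2)
obs 3: x=0 → posterior Inverse-Gamma(27/2, 41)
obs 4: x=0 → posterior Inverse-Gamma(14, 91/2)
obs 5: x=-3/4 → posterior Inverse-Gamma(29/2, 1681/32)
obs 6: x=-1 → posterior Inverse-Gamma(15, 1937/32)
obs 7: x=5/2 → posterior Inverse-Gamma(31/2, 1941/32)
obs 8: x=0 → posterior Inverse-Gamma(16, 2085/32)
obs 9: x=2 → posterior Inverse-Gamma(33/2, 2101/32)
obs 10: x=3/2 → posterior Inverse-Gamma(17, 2137/32)
obs 11: x=-1/2 → posterior Inverse-Gamma(35/2, 2333/32)
obs 12: x=-4 → posterior Inverse-Gamma(18, 3117/32)
obs 13: x=1 → posterior Inverse-Gamma(37/2, 3181/32)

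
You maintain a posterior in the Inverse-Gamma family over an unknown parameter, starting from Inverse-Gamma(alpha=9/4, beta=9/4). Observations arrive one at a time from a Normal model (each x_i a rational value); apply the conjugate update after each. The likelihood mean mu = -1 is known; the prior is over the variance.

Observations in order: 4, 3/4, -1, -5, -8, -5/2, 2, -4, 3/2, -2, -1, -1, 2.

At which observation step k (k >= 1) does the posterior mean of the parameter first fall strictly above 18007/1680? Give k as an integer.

obs 1: x=4 → posterior Inverse-Gamma(11/4, 59/4)
obs 2: x=3/4 → posterior Inverse-Gamma(13/4, 521/32)
obs 3: x=-1 → posterior Inverse-Gamma(15/4, 521/32)
obs 4: x=-5 → posterior Inverse-Gamma(17/4, 777/32)
obs 5: x=-8 → posterior Inverse-Gamma(19/4, 1561/32)
obs 6: x=-5/2 → posterior Inverse-Gamma(21/4, 1597/32)
obs 7: x=2 → posterior Inverse-Gamma(23/4, 1741/32)
obs 8: x=-4 → posterior Inverse-Gamma(25/4, 1885/32)
obs 9: x=3/2 → posterior Inverse-Gamma(27/4, 1985/32)
obs 10: x=-2 → posterior Inverse-Gamma(29/4, 2001/32)
obs 11: x=-1 → posterior Inverse-Gamma(31/4, 2001/32)
obs 12: x=-1 → posterior Inverse-Gamma(33/4, 2001/32)
obs 13: x=2 → posterior Inverse-Gamma(35/4, 2145/32)

k = 5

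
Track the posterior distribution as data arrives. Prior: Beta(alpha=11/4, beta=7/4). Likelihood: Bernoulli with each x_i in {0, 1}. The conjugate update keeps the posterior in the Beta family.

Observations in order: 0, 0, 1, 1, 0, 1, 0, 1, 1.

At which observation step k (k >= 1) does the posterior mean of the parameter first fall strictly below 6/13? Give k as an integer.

k = 2

obs 1: x=0 → posterior Beta(11/4, 11/4)
obs 2: x=0 → posterior Beta(11/4, 15/4)
obs 3: x=1 → posterior Beta(15/4, 15/4)
obs 4: x=1 → posterior Beta(19/4, 15/4)
obs 5: x=0 → posterior Beta(19/4, 19/4)
obs 6: x=1 → posterior Beta(23/4, 19/4)
obs 7: x=0 → posterior Beta(23/4, 23/4)
obs 8: x=1 → posterior Beta(27/4, 23/4)
obs 9: x=1 → posterior Beta(31/4, 23/4)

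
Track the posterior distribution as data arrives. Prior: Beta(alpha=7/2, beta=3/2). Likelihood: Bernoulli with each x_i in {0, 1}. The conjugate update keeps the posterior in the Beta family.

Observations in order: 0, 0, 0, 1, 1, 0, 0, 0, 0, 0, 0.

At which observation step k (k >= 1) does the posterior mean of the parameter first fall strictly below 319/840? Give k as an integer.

obs 1: x=0 → posterior Beta(7/2, 5/2)
obs 2: x=0 → posterior Beta(7/2, 7/2)
obs 3: x=0 → posterior Beta(7/2, 9/2)
obs 4: x=1 → posterior Beta(9/2, 9/2)
obs 5: x=1 → posterior Beta(11/2, 9/2)
obs 6: x=0 → posterior Beta(11/2, 11/2)
obs 7: x=0 → posterior Beta(11/2, 13/2)
obs 8: x=0 → posterior Beta(11/2, 15/2)
obs 9: x=0 → posterior Beta(11/2, 17/2)
obs 10: x=0 → posterior Beta(11/2, 19/2)
obs 11: x=0 → posterior Beta(11/2, 21/2)

k = 10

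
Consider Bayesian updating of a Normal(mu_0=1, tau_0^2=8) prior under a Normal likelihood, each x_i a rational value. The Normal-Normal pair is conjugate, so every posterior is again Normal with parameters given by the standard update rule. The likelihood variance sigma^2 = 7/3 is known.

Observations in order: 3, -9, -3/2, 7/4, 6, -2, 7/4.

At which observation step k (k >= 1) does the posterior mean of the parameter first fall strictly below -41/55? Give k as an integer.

k = 2

obs 1: x=3 → posterior Normal(79/31, 56/31)
obs 2: x=-9 → posterior Normal(-137/55, 56/55)
obs 3: x=-3/2 → posterior Normal(-173/79, 56/79)
obs 4: x=7/4 → posterior Normal(-131/103, 56/103)
obs 5: x=6 → posterior Normal(13/127, 56/127)
obs 6: x=-2 → posterior Normal(-35/151, 56/151)
obs 7: x=7/4 → posterior Normal(1/25, 8/25)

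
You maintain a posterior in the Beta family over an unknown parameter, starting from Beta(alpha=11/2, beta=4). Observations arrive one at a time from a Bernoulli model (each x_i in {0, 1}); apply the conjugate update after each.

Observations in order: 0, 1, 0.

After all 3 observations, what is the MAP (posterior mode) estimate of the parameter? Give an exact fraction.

11/21

obs 1: x=0 → posterior Beta(11/2, 5)
obs 2: x=1 → posterior Beta(13/2, 5)
obs 3: x=0 → posterior Beta(13/2, 6)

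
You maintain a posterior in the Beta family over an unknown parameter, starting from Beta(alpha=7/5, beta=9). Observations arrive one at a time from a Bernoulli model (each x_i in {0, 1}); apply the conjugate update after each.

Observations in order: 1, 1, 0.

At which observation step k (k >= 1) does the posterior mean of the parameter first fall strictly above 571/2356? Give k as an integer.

obs 1: x=1 → posterior Beta(12/5, 9)
obs 2: x=1 → posterior Beta(17/5, 9)
obs 3: x=0 → posterior Beta(17/5, 10)

k = 2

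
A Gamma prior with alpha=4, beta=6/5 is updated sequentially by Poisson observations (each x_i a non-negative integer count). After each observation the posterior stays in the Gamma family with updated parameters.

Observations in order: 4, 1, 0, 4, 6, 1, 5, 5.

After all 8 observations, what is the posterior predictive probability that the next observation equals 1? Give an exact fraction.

obs 1: x=4 → posterior Gamma(8, 11/5)
obs 2: x=1 → posterior Gamma(9, 16/5)
obs 3: x=0 → posterior Gamma(9, 21/5)
obs 4: x=4 → posterior Gamma(13, 26/5)
obs 5: x=6 → posterior Gamma(19, 31/5)
obs 6: x=1 → posterior Gamma(20, 36/5)
obs 7: x=5 → posterior Gamma(25, 41/5)
obs 8: x=5 → posterior Gamma(30, 46/5)

3816848787355152979694709825302434976713239481548800/28678352879134019684014635613861060974770530427263017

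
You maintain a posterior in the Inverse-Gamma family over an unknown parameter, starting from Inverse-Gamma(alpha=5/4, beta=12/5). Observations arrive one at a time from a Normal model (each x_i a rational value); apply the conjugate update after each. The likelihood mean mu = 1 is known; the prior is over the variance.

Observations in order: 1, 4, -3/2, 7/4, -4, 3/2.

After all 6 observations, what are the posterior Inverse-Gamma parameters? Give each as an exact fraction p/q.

alpha=17/4, beta=3669/160

obs 1: x=1 → posterior Inverse-Gamma(7/4, 12/5)
obs 2: x=4 → posterior Inverse-Gamma(9/4, 69/10)
obs 3: x=-3/2 → posterior Inverse-Gamma(11/4, 401/40)
obs 4: x=7/4 → posterior Inverse-Gamma(13/4, 1649/160)
obs 5: x=-4 → posterior Inverse-Gamma(15/4, 3649/160)
obs 6: x=3/2 → posterior Inverse-Gamma(17/4, 3669/160)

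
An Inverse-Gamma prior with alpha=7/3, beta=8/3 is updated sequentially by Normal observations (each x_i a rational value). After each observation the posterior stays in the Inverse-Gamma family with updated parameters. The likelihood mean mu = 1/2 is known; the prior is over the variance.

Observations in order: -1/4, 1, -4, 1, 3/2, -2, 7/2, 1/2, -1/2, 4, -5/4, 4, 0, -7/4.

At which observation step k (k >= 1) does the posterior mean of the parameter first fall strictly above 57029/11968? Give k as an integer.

k = 12

obs 1: x=-1/4 → posterior Inverse-Gamma(17/6, 283/96)
obs 2: x=1 → posterior Inverse-Gamma(10/3, 295/96)
obs 3: x=-4 → posterior Inverse-Gamma(23/6, 1267/96)
obs 4: x=1 → posterior Inverse-Gamma(13/3, 1279/96)
obs 5: x=3/2 → posterior Inverse-Gamma(29/6, 1327/96)
obs 6: x=-2 → posterior Inverse-Gamma(16/3, 1627/96)
obs 7: x=7/2 → posterior Inverse-Gamma(35/6, 2059/96)
obs 8: x=1/2 → posterior Inverse-Gamma(19/3, 2059/96)
obs 9: x=-1/2 → posterior Inverse-Gamma(41/6, 2107/96)
obs 10: x=4 → posterior Inverse-Gamma(22/3, 2695/96)
obs 11: x=-5/4 → posterior Inverse-Gamma(47/6, 1421/48)
obs 12: x=4 → posterior Inverse-Gamma(25/3, 1715/48)
obs 13: x=0 → posterior Inverse-Gamma(53/6, 1721/48)
obs 14: x=-7/4 → posterior Inverse-Gamma(28/3, 3685/96)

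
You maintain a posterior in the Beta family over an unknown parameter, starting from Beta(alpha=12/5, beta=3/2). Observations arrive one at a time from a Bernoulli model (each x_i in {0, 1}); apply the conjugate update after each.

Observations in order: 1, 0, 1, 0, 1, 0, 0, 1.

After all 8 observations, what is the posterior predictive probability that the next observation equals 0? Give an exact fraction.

55/119

obs 1: x=1 → posterior Beta(17/5, 3/2)
obs 2: x=0 → posterior Beta(17/5, 5/2)
obs 3: x=1 → posterior Beta(22/5, 5/2)
obs 4: x=0 → posterior Beta(22/5, 7/2)
obs 5: x=1 → posterior Beta(27/5, 7/2)
obs 6: x=0 → posterior Beta(27/5, 9/2)
obs 7: x=0 → posterior Beta(27/5, 11/2)
obs 8: x=1 → posterior Beta(32/5, 11/2)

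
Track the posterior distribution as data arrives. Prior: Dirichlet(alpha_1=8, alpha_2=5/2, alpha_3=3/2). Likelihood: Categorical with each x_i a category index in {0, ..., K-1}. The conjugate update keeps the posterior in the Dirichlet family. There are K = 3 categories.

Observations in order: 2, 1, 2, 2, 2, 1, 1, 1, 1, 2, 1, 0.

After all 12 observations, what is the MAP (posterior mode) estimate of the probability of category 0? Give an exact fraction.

8/21

obs 1: x=2 → posterior Dirichlet(8, 5/2, 5/2)
obs 2: x=1 → posterior Dirichlet(8, 7/2, 5/2)
obs 3: x=2 → posterior Dirichlet(8, 7/2, 7/2)
obs 4: x=2 → posterior Dirichlet(8, 7/2, 9/2)
obs 5: x=2 → posterior Dirichlet(8, 7/2, 11/2)
obs 6: x=1 → posterior Dirichlet(8, 9/2, 11/2)
obs 7: x=1 → posterior Dirichlet(8, 11/2, 11/2)
obs 8: x=1 → posterior Dirichlet(8, 13/2, 11/2)
obs 9: x=1 → posterior Dirichlet(8, 15/2, 11/2)
obs 10: x=2 → posterior Dirichlet(8, 15/2, 13/2)
obs 11: x=1 → posterior Dirichlet(8, 17/2, 13/2)
obs 12: x=0 → posterior Dirichlet(9, 17/2, 13/2)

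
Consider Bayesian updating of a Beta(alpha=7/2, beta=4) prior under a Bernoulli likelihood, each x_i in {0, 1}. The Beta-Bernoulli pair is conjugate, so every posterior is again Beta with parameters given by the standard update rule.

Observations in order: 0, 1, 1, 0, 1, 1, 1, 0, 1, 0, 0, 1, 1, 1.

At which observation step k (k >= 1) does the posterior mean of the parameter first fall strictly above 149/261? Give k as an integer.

obs 1: x=0 → posterior Beta(7/2, 5)
obs 2: x=1 → posterior Beta(9/2, 5)
obs 3: x=1 → posterior Beta(11/2, 5)
obs 4: x=0 → posterior Beta(11/2, 6)
obs 5: x=1 → posterior Beta(13/2, 6)
obs 6: x=1 → posterior Beta(15/2, 6)
obs 7: x=1 → posterior Beta(17/2, 6)
obs 8: x=0 → posterior Beta(17/2, 7)
obs 9: x=1 → posterior Beta(19/2, 7)
obs 10: x=0 → posterior Beta(19/2, 8)
obs 11: x=0 → posterior Beta(19/2, 9)
obs 12: x=1 → posterior Beta(21/2, 9)
obs 13: x=1 → posterior Beta(23/2, 9)
obs 14: x=1 → posterior Beta(25/2, 9)

k = 7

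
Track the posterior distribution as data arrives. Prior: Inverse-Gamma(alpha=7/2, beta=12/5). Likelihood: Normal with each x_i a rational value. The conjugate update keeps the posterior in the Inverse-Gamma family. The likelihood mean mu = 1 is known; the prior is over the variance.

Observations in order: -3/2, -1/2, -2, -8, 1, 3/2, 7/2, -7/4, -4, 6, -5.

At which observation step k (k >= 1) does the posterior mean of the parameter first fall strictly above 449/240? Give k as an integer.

obs 1: x=-3/2 → posterior Inverse-Gamma(4, 221/40)
obs 2: x=-1/2 → posterior Inverse-Gamma(9/2, 133/20)
obs 3: x=-2 → posterior Inverse-Gamma(5, 223/20)
obs 4: x=-8 → posterior Inverse-Gamma(11/2, 1033/20)
obs 5: x=1 → posterior Inverse-Gamma(6, 1033/20)
obs 6: x=3/2 → posterior Inverse-Gamma(13/2, 2071/40)
obs 7: x=7/2 → posterior Inverse-Gamma(7, 549/10)
obs 8: x=-7/4 → posterior Inverse-Gamma(15/2, 9389/160)
obs 9: x=-4 → posterior Inverse-Gamma(8, 11389/160)
obs 10: x=6 → posterior Inverse-Gamma(17/2, 13389/160)
obs 11: x=-5 → posterior Inverse-Gamma(9, 16269/160)

k = 2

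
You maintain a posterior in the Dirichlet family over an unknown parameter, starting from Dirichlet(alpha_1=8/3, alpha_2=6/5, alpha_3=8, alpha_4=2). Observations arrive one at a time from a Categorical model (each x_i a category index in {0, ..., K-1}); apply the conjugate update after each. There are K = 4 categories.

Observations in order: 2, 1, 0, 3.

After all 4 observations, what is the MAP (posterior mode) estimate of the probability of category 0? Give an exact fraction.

obs 1: x=2 → posterior Dirichlet(8/3, 6/5, 9, 2)
obs 2: x=1 → posterior Dirichlet(8/3, 11/5, 9, 2)
obs 3: x=0 → posterior Dirichlet(11/3, 11/5, 9, 2)
obs 4: x=3 → posterior Dirichlet(11/3, 11/5, 9, 3)

5/26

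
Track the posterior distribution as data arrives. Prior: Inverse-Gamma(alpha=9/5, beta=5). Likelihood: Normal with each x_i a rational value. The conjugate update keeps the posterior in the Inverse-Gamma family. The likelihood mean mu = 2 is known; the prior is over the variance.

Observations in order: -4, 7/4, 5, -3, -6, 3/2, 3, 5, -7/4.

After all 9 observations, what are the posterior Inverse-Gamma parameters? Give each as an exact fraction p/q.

obs 1: x=-4 → posterior Inverse-Gamma(23/10, 23)
obs 2: x=7/4 → posterior Inverse-Gamma(14/5, 737/32)
obs 3: x=5 → posterior Inverse-Gamma(33/10, 881/32)
obs 4: x=-3 → posterior Inverse-Gamma(19/5, 1281/32)
obs 5: x=-6 → posterior Inverse-Gamma(43/10, 2305/32)
obs 6: x=3/2 → posterior Inverse-Gamma(24/5, 2309/32)
obs 7: x=3 → posterior Inverse-Gamma(53/10, 2325/32)
obs 8: x=5 → posterior Inverse-Gamma(29/5, 2469/32)
obs 9: x=-7/4 → posterior Inverse-Gamma(63/10, 1347/16)

alpha=63/10, beta=1347/16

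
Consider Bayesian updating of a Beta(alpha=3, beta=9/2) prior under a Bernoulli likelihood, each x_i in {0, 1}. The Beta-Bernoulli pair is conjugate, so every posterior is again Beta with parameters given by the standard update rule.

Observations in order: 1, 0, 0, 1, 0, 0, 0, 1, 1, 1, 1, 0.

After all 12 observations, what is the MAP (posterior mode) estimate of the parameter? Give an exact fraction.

obs 1: x=1 → posterior Beta(4, 9/2)
obs 2: x=0 → posterior Beta(4, 11/2)
obs 3: x=0 → posterior Beta(4, 13/2)
obs 4: x=1 → posterior Beta(5, 13/2)
obs 5: x=0 → posterior Beta(5, 15/2)
obs 6: x=0 → posterior Beta(5, 17/2)
obs 7: x=0 → posterior Beta(5, 19/2)
obs 8: x=1 → posterior Beta(6, 19/2)
obs 9: x=1 → posterior Beta(7, 19/2)
obs 10: x=1 → posterior Beta(8, 19/2)
obs 11: x=1 → posterior Beta(9, 19/2)
obs 12: x=0 → posterior Beta(9, 21/2)

16/35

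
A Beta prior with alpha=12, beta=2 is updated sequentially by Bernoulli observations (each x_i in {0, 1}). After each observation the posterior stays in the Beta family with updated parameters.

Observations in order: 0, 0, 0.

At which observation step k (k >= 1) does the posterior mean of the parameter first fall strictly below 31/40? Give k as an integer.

obs 1: x=0 → posterior Beta(12, 3)
obs 2: x=0 → posterior Beta(12, 4)
obs 3: x=0 → posterior Beta(12, 5)

k = 2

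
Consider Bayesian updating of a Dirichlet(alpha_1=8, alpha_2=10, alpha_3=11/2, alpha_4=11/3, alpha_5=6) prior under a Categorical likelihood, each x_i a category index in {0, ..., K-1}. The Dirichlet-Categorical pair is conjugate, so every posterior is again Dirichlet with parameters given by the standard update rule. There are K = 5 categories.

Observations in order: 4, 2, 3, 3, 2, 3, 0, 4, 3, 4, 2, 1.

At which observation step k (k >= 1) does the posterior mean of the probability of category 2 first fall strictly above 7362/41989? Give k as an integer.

obs 1: x=4 → posterior Dirichlet(8, 10, 11/2, 11/3, 7)
obs 2: x=2 → posterior Dirichlet(8, 10, 13/2, 11/3, 7)
obs 3: x=3 → posterior Dirichlet(8, 10, 13/2, 14/3, 7)
obs 4: x=3 → posterior Dirichlet(8, 10, 13/2, 17/3, 7)
obs 5: x=2 → posterior Dirichlet(8, 10, 15/2, 17/3, 7)
obs 6: x=3 → posterior Dirichlet(8, 10, 15/2, 20/3, 7)
obs 7: x=0 → posterior Dirichlet(9, 10, 15/2, 20/3, 7)
obs 8: x=4 → posterior Dirichlet(9, 10, 15/2, 20/3, 8)
obs 9: x=3 → posterior Dirichlet(9, 10, 15/2, 23/3, 8)
obs 10: x=4 → posterior Dirichlet(9, 10, 15/2, 23/3, 9)
obs 11: x=2 → posterior Dirichlet(9, 10, 17/2, 23/3, 9)
obs 12: x=1 → posterior Dirichlet(9, 11, 17/2, 23/3, 9)

k = 2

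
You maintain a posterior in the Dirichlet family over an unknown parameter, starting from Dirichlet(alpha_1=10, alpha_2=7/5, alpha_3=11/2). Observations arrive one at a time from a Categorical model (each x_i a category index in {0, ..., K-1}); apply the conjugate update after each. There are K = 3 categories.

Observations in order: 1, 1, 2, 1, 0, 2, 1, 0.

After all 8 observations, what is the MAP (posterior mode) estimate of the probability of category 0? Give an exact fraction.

obs 1: x=1 → posterior Dirichlet(10, 12/5, 11/2)
obs 2: x=1 → posterior Dirichlet(10, 17/5, 11/2)
obs 3: x=2 → posterior Dirichlet(10, 17/5, 13/2)
obs 4: x=1 → posterior Dirichlet(10, 22/5, 13/2)
obs 5: x=0 → posterior Dirichlet(11, 22/5, 13/2)
obs 6: x=2 → posterior Dirichlet(11, 22/5, 15/2)
obs 7: x=1 → posterior Dirichlet(11, 27/5, 15/2)
obs 8: x=0 → posterior Dirichlet(12, 27/5, 15/2)

110/219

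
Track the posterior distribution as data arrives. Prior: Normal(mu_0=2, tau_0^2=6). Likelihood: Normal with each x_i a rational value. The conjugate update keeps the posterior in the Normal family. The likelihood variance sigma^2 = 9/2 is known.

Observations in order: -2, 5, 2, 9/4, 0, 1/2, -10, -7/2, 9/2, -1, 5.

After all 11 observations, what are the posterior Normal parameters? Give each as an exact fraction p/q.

obs 1: x=-2 → posterior Normal(-2/7, 18/7)
obs 2: x=5 → posterior Normal(18/11, 18/11)
obs 3: x=2 → posterior Normal(26/15, 6/5)
obs 4: x=9/4 → posterior Normal(35/19, 18/19)
obs 5: x=0 → posterior Normal(35/23, 18/23)
obs 6: x=1/2 → posterior Normal(37/27, 2/3)
obs 7: x=-10 → posterior Normal(-3/31, 18/31)
obs 8: x=-7/2 → posterior Normal(-17/35, 18/35)
obs 9: x=9/2 → posterior Normal(1/39, 6/13)
obs 10: x=-1 → posterior Normal(-3/43, 18/43)
obs 11: x=5 → posterior Normal(17/47, 18/47)

mu_0=17/47, tau_0^2=18/47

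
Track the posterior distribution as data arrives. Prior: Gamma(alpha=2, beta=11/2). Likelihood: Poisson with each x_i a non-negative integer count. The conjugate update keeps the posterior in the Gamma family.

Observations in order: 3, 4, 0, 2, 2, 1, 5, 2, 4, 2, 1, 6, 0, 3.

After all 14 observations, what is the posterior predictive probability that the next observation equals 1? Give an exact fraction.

5478001914656981096610400542523202126781206960039804246375046/19310190372059488381094285355165279899970826455821171984230321

obs 1: x=3 → posterior Gamma(5, 13/2)
obs 2: x=4 → posterior Gamma(9, 15/2)
obs 3: x=0 → posterior Gamma(9, 17/2)
obs 4: x=2 → posterior Gamma(11, 19/2)
obs 5: x=2 → posterior Gamma(13, 21/2)
obs 6: x=1 → posterior Gamma(14, 23/2)
obs 7: x=5 → posterior Gamma(19, 25/2)
obs 8: x=2 → posterior Gamma(21, 27/2)
obs 9: x=4 → posterior Gamma(25, 29/2)
obs 10: x=2 → posterior Gamma(27, 31/2)
obs 11: x=1 → posterior Gamma(28, 33/2)
obs 12: x=6 → posterior Gamma(34, 35/2)
obs 13: x=0 → posterior Gamma(34, 37/2)
obs 14: x=3 → posterior Gamma(37, 39/2)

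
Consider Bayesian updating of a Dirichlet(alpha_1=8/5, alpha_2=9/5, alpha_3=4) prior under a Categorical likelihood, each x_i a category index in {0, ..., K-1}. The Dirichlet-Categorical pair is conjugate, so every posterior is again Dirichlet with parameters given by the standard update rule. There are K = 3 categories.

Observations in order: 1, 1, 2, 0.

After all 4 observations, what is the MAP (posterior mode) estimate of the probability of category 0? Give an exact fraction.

4/21

obs 1: x=1 → posterior Dirichlet(8/5, 14/5, 4)
obs 2: x=1 → posterior Dirichlet(8/5, 19/5, 4)
obs 3: x=2 → posterior Dirichlet(8/5, 19/5, 5)
obs 4: x=0 → posterior Dirichlet(13/5, 19/5, 5)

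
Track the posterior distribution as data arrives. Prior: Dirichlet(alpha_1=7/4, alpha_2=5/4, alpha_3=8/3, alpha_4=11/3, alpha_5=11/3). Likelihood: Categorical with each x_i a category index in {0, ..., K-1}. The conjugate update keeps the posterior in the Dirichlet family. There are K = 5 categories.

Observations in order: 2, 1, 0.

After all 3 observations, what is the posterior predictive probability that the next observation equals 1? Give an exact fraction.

obs 1: x=2 → posterior Dirichlet(7/4, 5/4, 11/3, 11/3, 11/3)
obs 2: x=1 → posterior Dirichlet(7/4, 9/4, 11/3, 11/3, 11/3)
obs 3: x=0 → posterior Dirichlet(11/4, 9/4, 11/3, 11/3, 11/3)

9/64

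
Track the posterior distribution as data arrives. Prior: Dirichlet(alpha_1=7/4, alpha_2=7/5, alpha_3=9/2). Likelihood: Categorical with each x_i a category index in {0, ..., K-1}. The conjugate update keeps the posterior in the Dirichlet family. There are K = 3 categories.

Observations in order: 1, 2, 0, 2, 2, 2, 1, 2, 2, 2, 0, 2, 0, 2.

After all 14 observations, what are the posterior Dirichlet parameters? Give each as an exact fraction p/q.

obs 1: x=1 → posterior Dirichlet(7/4, 12/5, 9/2)
obs 2: x=2 → posterior Dirichlet(7/4, 12/5, 11/2)
obs 3: x=0 → posterior Dirichlet(11/4, 12/5, 11/2)
obs 4: x=2 → posterior Dirichlet(11/4, 12/5, 13/2)
obs 5: x=2 → posterior Dirichlet(11/4, 12/5, 15/2)
obs 6: x=2 → posterior Dirichlet(11/4, 12/5, 17/2)
obs 7: x=1 → posterior Dirichlet(11/4, 17/5, 17/2)
obs 8: x=2 → posterior Dirichlet(11/4, 17/5, 19/2)
obs 9: x=2 → posterior Dirichlet(11/4, 17/5, 21/2)
obs 10: x=2 → posterior Dirichlet(11/4, 17/5, 23/2)
obs 11: x=0 → posterior Dirichlet(15/4, 17/5, 23/2)
obs 12: x=2 → posterior Dirichlet(15/4, 17/5, 25/2)
obs 13: x=0 → posterior Dirichlet(19/4, 17/5, 25/2)
obs 14: x=2 → posterior Dirichlet(19/4, 17/5, 27/2)

alpha_1=19/4, alpha_2=17/5, alpha_3=27/2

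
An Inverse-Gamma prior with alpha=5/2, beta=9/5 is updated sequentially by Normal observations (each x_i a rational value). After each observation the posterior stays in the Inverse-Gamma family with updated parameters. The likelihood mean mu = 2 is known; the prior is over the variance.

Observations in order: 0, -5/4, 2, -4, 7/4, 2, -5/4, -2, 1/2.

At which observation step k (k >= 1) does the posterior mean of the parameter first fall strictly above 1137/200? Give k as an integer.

k = 4

obs 1: x=0 → posterior Inverse-Gamma(3, 19/5)
obs 2: x=-5/4 → posterior Inverse-Gamma(7/2, 1453/160)
obs 3: x=2 → posterior Inverse-Gamma(4, 1453/160)
obs 4: x=-4 → posterior Inverse-Gamma(9/2, 4333/160)
obs 5: x=7/4 → posterior Inverse-Gamma(5, 2169/80)
obs 6: x=2 → posterior Inverse-Gamma(11/2, 2169/80)
obs 7: x=-5/4 → posterior Inverse-Gamma(6, 5183/160)
obs 8: x=-2 → posterior Inverse-Gamma(13/2, 6463/160)
obs 9: x=1/2 → posterior Inverse-Gamma(7, 6643/160)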